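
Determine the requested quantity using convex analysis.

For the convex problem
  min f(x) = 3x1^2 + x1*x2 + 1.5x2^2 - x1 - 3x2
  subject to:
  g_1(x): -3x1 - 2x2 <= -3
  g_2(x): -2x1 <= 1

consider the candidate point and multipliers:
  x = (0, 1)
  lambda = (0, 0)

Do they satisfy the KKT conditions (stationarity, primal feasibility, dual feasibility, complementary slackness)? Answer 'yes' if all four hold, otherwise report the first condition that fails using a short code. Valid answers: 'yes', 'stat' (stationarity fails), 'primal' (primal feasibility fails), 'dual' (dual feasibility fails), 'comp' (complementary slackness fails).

Gradient of f: grad f(x) = Q x + c = (0, 0)
Constraint values g_i(x) = a_i^T x - b_i:
  g_1((0, 1)) = 1
  g_2((0, 1)) = -1
Stationarity residual: grad f(x) + sum_i lambda_i a_i = (0, 0)
  -> stationarity OK
Primal feasibility (all g_i <= 0): FAILS
Dual feasibility (all lambda_i >= 0): OK
Complementary slackness (lambda_i * g_i(x) = 0 for all i): OK

Verdict: the first failing condition is primal_feasibility -> primal.

primal


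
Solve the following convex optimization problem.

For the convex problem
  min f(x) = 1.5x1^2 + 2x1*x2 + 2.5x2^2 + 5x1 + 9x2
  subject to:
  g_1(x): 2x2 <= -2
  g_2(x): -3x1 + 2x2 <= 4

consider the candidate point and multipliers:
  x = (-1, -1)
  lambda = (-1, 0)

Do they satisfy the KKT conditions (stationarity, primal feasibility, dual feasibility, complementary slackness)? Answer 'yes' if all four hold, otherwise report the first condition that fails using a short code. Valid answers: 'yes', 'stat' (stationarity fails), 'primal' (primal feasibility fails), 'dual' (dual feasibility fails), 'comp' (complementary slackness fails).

Gradient of f: grad f(x) = Q x + c = (0, 2)
Constraint values g_i(x) = a_i^T x - b_i:
  g_1((-1, -1)) = 0
  g_2((-1, -1)) = -3
Stationarity residual: grad f(x) + sum_i lambda_i a_i = (0, 0)
  -> stationarity OK
Primal feasibility (all g_i <= 0): OK
Dual feasibility (all lambda_i >= 0): FAILS
Complementary slackness (lambda_i * g_i(x) = 0 for all i): OK

Verdict: the first failing condition is dual_feasibility -> dual.

dual


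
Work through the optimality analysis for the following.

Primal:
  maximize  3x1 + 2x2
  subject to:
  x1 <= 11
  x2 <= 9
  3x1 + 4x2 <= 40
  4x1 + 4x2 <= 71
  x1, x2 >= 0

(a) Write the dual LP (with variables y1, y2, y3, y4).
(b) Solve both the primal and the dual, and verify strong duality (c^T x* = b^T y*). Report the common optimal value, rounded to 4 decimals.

The standard primal-dual pair for 'max c^T x s.t. A x <= b, x >= 0' is:
  Dual:  min b^T y  s.t.  A^T y >= c,  y >= 0.

So the dual LP is:
  minimize  11y1 + 9y2 + 40y3 + 71y4
  subject to:
    y1 + 3y3 + 4y4 >= 3
    y2 + 4y3 + 4y4 >= 2
    y1, y2, y3, y4 >= 0

Solving the primal: x* = (11, 1.75).
  primal value c^T x* = 36.5.
Solving the dual: y* = (1.5, 0, 0.5, 0).
  dual value b^T y* = 36.5.
Strong duality: c^T x* = b^T y*. Confirmed.

36.5


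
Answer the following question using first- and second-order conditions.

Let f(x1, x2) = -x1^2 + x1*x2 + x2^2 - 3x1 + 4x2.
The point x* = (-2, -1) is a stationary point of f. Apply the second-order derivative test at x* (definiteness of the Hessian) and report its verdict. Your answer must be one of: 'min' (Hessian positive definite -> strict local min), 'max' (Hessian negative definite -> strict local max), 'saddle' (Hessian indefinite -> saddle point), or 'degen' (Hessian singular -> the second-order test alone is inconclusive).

Compute the Hessian H = grad^2 f:
  H = [[-2, 1], [1, 2]]
Verify stationarity: grad f(x*) = H x* + g = (0, 0).
Eigenvalues of H: -2.2361, 2.2361.
Eigenvalues have mixed signs, so H is indefinite -> x* is a saddle point.

saddle


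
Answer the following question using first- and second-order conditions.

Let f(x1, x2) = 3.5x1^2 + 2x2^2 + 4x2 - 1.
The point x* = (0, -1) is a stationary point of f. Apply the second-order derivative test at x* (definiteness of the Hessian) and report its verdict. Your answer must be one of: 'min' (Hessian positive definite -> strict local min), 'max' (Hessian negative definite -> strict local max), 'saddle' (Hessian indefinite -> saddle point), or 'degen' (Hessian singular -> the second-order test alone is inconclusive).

Compute the Hessian H = grad^2 f:
  H = [[7, 0], [0, 4]]
Verify stationarity: grad f(x*) = H x* + g = (0, 0).
Eigenvalues of H: 4, 7.
Both eigenvalues > 0, so H is positive definite -> x* is a strict local min.

min


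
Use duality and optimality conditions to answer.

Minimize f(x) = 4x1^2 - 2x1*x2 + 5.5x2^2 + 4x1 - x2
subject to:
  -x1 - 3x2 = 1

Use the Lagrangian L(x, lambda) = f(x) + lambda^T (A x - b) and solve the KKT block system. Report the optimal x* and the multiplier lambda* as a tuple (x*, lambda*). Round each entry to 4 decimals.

Form the Lagrangian:
  L(x, lambda) = (1/2) x^T Q x + c^T x + lambda^T (A x - b)
Stationarity (grad_x L = 0): Q x + c + A^T lambda = 0.
Primal feasibility: A x = b.

This gives the KKT block system:
  [ Q   A^T ] [ x     ]   [-c ]
  [ A    0  ] [ lambda ] = [ b ]

Solving the linear system:
  x*      = (-0.5895, -0.1368)
  lambda* = (-0.4421)
  f(x*)   = -0.8895

x* = (-0.5895, -0.1368), lambda* = (-0.4421)


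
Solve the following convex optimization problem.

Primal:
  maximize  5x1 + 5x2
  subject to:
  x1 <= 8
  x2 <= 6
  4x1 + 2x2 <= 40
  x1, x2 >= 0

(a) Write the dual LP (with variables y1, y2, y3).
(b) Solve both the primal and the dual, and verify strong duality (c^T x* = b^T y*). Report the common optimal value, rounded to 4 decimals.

The standard primal-dual pair for 'max c^T x s.t. A x <= b, x >= 0' is:
  Dual:  min b^T y  s.t.  A^T y >= c,  y >= 0.

So the dual LP is:
  minimize  8y1 + 6y2 + 40y3
  subject to:
    y1 + 4y3 >= 5
    y2 + 2y3 >= 5
    y1, y2, y3 >= 0

Solving the primal: x* = (7, 6).
  primal value c^T x* = 65.
Solving the dual: y* = (0, 2.5, 1.25).
  dual value b^T y* = 65.
Strong duality: c^T x* = b^T y*. Confirmed.

65


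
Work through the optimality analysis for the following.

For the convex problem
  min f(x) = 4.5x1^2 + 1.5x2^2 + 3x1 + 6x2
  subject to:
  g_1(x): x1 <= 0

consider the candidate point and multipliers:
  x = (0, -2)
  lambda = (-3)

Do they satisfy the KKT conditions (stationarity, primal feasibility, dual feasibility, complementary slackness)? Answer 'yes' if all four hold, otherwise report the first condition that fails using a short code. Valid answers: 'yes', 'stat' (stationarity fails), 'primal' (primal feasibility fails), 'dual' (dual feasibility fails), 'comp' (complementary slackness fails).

Gradient of f: grad f(x) = Q x + c = (3, 0)
Constraint values g_i(x) = a_i^T x - b_i:
  g_1((0, -2)) = 0
Stationarity residual: grad f(x) + sum_i lambda_i a_i = (0, 0)
  -> stationarity OK
Primal feasibility (all g_i <= 0): OK
Dual feasibility (all lambda_i >= 0): FAILS
Complementary slackness (lambda_i * g_i(x) = 0 for all i): OK

Verdict: the first failing condition is dual_feasibility -> dual.

dual


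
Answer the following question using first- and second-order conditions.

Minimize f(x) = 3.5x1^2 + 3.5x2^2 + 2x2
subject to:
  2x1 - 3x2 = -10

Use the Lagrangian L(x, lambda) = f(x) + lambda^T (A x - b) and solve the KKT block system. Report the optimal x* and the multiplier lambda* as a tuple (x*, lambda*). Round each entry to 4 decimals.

Form the Lagrangian:
  L(x, lambda) = (1/2) x^T Q x + c^T x + lambda^T (A x - b)
Stationarity (grad_x L = 0): Q x + c + A^T lambda = 0.
Primal feasibility: A x = b.

This gives the KKT block system:
  [ Q   A^T ] [ x     ]   [-c ]
  [ A    0  ] [ lambda ] = [ b ]

Solving the linear system:
  x*      = (-1.6703, 2.2198)
  lambda* = (5.8462)
  f(x*)   = 31.4505

x* = (-1.6703, 2.2198), lambda* = (5.8462)


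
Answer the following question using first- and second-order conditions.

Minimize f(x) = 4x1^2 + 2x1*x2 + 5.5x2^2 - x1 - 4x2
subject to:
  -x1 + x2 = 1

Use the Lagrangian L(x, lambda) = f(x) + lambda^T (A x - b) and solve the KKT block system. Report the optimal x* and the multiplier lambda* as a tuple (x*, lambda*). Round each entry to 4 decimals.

Form the Lagrangian:
  L(x, lambda) = (1/2) x^T Q x + c^T x + lambda^T (A x - b)
Stationarity (grad_x L = 0): Q x + c + A^T lambda = 0.
Primal feasibility: A x = b.

This gives the KKT block system:
  [ Q   A^T ] [ x     ]   [-c ]
  [ A    0  ] [ lambda ] = [ b ]

Solving the linear system:
  x*      = (-0.3478, 0.6522)
  lambda* = (-2.4783)
  f(x*)   = 0.1087

x* = (-0.3478, 0.6522), lambda* = (-2.4783)


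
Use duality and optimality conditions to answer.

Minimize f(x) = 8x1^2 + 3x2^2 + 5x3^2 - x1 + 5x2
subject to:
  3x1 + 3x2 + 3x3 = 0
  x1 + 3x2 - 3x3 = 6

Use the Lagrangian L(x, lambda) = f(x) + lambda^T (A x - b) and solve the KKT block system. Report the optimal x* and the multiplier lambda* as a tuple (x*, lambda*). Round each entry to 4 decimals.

Form the Lagrangian:
  L(x, lambda) = (1/2) x^T Q x + c^T x + lambda^T (A x - b)
Stationarity (grad_x L = 0): Q x + c + A^T lambda = 0.
Primal feasibility: A x = b.

This gives the KKT block system:
  [ Q   A^T ] [ x     ]   [-c ]
  [ A    0  ] [ lambda ] = [ b ]

Solving the linear system:
  x*      = (0.2528, 0.8315, -1.0843)
  lambda* = (0.1423, -3.4719)
  f(x*)   = 12.368

x* = (0.2528, 0.8315, -1.0843), lambda* = (0.1423, -3.4719)


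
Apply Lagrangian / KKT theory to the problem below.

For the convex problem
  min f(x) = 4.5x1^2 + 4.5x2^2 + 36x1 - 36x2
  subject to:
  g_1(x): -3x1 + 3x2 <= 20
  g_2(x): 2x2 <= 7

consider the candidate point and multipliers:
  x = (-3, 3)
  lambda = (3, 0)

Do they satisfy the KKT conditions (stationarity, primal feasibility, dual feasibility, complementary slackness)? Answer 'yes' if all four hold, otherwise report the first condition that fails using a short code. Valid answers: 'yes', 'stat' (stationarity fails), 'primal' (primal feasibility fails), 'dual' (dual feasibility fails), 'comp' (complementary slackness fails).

Gradient of f: grad f(x) = Q x + c = (9, -9)
Constraint values g_i(x) = a_i^T x - b_i:
  g_1((-3, 3)) = -2
  g_2((-3, 3)) = -1
Stationarity residual: grad f(x) + sum_i lambda_i a_i = (0, 0)
  -> stationarity OK
Primal feasibility (all g_i <= 0): OK
Dual feasibility (all lambda_i >= 0): OK
Complementary slackness (lambda_i * g_i(x) = 0 for all i): FAILS

Verdict: the first failing condition is complementary_slackness -> comp.

comp


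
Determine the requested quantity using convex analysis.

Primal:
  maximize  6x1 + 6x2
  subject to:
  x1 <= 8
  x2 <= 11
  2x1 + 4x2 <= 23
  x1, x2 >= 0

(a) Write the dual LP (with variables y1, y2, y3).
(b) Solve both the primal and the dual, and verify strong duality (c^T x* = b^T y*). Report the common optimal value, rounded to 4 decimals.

The standard primal-dual pair for 'max c^T x s.t. A x <= b, x >= 0' is:
  Dual:  min b^T y  s.t.  A^T y >= c,  y >= 0.

So the dual LP is:
  minimize  8y1 + 11y2 + 23y3
  subject to:
    y1 + 2y3 >= 6
    y2 + 4y3 >= 6
    y1, y2, y3 >= 0

Solving the primal: x* = (8, 1.75).
  primal value c^T x* = 58.5.
Solving the dual: y* = (3, 0, 1.5).
  dual value b^T y* = 58.5.
Strong duality: c^T x* = b^T y*. Confirmed.

58.5


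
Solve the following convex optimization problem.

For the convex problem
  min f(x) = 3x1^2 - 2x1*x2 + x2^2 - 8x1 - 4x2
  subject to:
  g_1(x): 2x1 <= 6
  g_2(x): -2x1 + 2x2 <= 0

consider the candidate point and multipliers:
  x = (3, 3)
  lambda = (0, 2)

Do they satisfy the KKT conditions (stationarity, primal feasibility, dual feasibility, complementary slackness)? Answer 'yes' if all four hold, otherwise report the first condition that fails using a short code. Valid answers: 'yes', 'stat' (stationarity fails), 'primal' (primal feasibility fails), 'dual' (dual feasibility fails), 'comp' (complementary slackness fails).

Gradient of f: grad f(x) = Q x + c = (4, -4)
Constraint values g_i(x) = a_i^T x - b_i:
  g_1((3, 3)) = 0
  g_2((3, 3)) = 0
Stationarity residual: grad f(x) + sum_i lambda_i a_i = (0, 0)
  -> stationarity OK
Primal feasibility (all g_i <= 0): OK
Dual feasibility (all lambda_i >= 0): OK
Complementary slackness (lambda_i * g_i(x) = 0 for all i): OK

Verdict: yes, KKT holds.

yes


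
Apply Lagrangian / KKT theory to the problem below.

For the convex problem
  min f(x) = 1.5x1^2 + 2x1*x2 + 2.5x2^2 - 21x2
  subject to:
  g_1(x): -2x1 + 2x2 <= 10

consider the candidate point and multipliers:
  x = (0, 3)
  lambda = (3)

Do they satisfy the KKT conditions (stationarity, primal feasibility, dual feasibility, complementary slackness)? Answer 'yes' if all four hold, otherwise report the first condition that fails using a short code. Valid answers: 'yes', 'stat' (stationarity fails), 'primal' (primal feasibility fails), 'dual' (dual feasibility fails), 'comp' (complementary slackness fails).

Gradient of f: grad f(x) = Q x + c = (6, -6)
Constraint values g_i(x) = a_i^T x - b_i:
  g_1((0, 3)) = -4
Stationarity residual: grad f(x) + sum_i lambda_i a_i = (0, 0)
  -> stationarity OK
Primal feasibility (all g_i <= 0): OK
Dual feasibility (all lambda_i >= 0): OK
Complementary slackness (lambda_i * g_i(x) = 0 for all i): FAILS

Verdict: the first failing condition is complementary_slackness -> comp.

comp


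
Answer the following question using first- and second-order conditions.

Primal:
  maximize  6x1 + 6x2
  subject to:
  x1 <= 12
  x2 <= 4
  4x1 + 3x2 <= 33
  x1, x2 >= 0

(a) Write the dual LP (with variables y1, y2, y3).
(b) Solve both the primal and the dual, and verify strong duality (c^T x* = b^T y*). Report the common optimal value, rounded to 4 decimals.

The standard primal-dual pair for 'max c^T x s.t. A x <= b, x >= 0' is:
  Dual:  min b^T y  s.t.  A^T y >= c,  y >= 0.

So the dual LP is:
  minimize  12y1 + 4y2 + 33y3
  subject to:
    y1 + 4y3 >= 6
    y2 + 3y3 >= 6
    y1, y2, y3 >= 0

Solving the primal: x* = (5.25, 4).
  primal value c^T x* = 55.5.
Solving the dual: y* = (0, 1.5, 1.5).
  dual value b^T y* = 55.5.
Strong duality: c^T x* = b^T y*. Confirmed.

55.5


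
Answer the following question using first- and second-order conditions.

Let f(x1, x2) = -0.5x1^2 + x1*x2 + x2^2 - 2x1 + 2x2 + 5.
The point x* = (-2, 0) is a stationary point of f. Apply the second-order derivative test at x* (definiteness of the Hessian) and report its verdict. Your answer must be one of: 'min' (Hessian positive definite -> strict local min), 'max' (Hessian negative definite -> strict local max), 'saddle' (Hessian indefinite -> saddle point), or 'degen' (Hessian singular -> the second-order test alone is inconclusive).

Compute the Hessian H = grad^2 f:
  H = [[-1, 1], [1, 2]]
Verify stationarity: grad f(x*) = H x* + g = (0, 0).
Eigenvalues of H: -1.3028, 2.3028.
Eigenvalues have mixed signs, so H is indefinite -> x* is a saddle point.

saddle


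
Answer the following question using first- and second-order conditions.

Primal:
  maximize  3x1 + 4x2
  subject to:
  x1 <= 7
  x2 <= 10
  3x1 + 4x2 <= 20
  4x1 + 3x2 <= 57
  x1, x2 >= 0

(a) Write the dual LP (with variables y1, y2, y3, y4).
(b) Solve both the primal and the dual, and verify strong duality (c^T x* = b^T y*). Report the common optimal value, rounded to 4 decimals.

The standard primal-dual pair for 'max c^T x s.t. A x <= b, x >= 0' is:
  Dual:  min b^T y  s.t.  A^T y >= c,  y >= 0.

So the dual LP is:
  minimize  7y1 + 10y2 + 20y3 + 57y4
  subject to:
    y1 + 3y3 + 4y4 >= 3
    y2 + 4y3 + 3y4 >= 4
    y1, y2, y3, y4 >= 0

Solving the primal: x* = (6.6667, 0).
  primal value c^T x* = 20.
Solving the dual: y* = (0, 0, 1, 0).
  dual value b^T y* = 20.
Strong duality: c^T x* = b^T y*. Confirmed.

20


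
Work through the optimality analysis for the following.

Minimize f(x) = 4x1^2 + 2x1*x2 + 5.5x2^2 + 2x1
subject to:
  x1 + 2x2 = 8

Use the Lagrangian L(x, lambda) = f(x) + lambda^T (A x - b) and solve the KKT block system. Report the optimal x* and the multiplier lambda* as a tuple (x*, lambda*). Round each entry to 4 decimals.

Form the Lagrangian:
  L(x, lambda) = (1/2) x^T Q x + c^T x + lambda^T (A x - b)
Stationarity (grad_x L = 0): Q x + c + A^T lambda = 0.
Primal feasibility: A x = b.

This gives the KKT block system:
  [ Q   A^T ] [ x     ]   [-c ]
  [ A    0  ] [ lambda ] = [ b ]

Solving the linear system:
  x*      = (1.3714, 3.3143)
  lambda* = (-19.6)
  f(x*)   = 79.7714

x* = (1.3714, 3.3143), lambda* = (-19.6)


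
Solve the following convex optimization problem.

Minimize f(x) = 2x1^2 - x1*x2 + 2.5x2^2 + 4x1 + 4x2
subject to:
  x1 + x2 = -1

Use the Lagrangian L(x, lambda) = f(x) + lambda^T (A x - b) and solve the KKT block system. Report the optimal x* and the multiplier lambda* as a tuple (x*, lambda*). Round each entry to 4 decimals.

Form the Lagrangian:
  L(x, lambda) = (1/2) x^T Q x + c^T x + lambda^T (A x - b)
Stationarity (grad_x L = 0): Q x + c + A^T lambda = 0.
Primal feasibility: A x = b.

This gives the KKT block system:
  [ Q   A^T ] [ x     ]   [-c ]
  [ A    0  ] [ lambda ] = [ b ]

Solving the linear system:
  x*      = (-0.5455, -0.4545)
  lambda* = (-2.2727)
  f(x*)   = -3.1364

x* = (-0.5455, -0.4545), lambda* = (-2.2727)


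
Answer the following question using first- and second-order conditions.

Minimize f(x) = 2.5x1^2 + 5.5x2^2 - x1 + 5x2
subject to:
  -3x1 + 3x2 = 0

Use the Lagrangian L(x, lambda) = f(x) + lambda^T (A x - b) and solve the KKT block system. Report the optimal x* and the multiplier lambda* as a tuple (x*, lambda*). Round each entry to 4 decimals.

Form the Lagrangian:
  L(x, lambda) = (1/2) x^T Q x + c^T x + lambda^T (A x - b)
Stationarity (grad_x L = 0): Q x + c + A^T lambda = 0.
Primal feasibility: A x = b.

This gives the KKT block system:
  [ Q   A^T ] [ x     ]   [-c ]
  [ A    0  ] [ lambda ] = [ b ]

Solving the linear system:
  x*      = (-0.25, -0.25)
  lambda* = (-0.75)
  f(x*)   = -0.5

x* = (-0.25, -0.25), lambda* = (-0.75)


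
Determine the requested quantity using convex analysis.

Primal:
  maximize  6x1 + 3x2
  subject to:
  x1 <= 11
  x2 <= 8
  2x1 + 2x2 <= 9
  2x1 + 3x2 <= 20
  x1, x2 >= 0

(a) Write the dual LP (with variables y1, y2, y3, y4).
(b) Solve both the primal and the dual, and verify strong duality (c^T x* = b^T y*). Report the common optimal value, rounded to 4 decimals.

The standard primal-dual pair for 'max c^T x s.t. A x <= b, x >= 0' is:
  Dual:  min b^T y  s.t.  A^T y >= c,  y >= 0.

So the dual LP is:
  minimize  11y1 + 8y2 + 9y3 + 20y4
  subject to:
    y1 + 2y3 + 2y4 >= 6
    y2 + 2y3 + 3y4 >= 3
    y1, y2, y3, y4 >= 0

Solving the primal: x* = (4.5, 0).
  primal value c^T x* = 27.
Solving the dual: y* = (0, 0, 3, 0).
  dual value b^T y* = 27.
Strong duality: c^T x* = b^T y*. Confirmed.

27


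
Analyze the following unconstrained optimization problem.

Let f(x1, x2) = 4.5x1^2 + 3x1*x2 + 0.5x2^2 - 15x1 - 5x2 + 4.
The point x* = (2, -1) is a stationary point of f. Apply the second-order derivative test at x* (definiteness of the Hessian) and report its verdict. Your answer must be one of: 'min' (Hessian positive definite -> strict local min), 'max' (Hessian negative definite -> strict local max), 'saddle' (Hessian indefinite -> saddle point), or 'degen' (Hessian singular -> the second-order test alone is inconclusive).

Compute the Hessian H = grad^2 f:
  H = [[9, 3], [3, 1]]
Verify stationarity: grad f(x*) = H x* + g = (0, 0).
Eigenvalues of H: 0, 10.
H has a zero eigenvalue (singular; positive semidefinite but not definite), so H is neither positive definite, negative definite, nor indefinite. The second-order test alone is inconclusive -> degen.
(Indeed, f is constant along the null direction of H through x*, so x* is not a strict local extremum.)

degen


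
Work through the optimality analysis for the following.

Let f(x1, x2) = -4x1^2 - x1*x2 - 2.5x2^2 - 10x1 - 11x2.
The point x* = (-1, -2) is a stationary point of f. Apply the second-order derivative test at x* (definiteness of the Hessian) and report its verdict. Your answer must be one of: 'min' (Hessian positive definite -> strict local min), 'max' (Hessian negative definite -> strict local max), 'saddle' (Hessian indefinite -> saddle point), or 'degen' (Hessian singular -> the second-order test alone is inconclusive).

Compute the Hessian H = grad^2 f:
  H = [[-8, -1], [-1, -5]]
Verify stationarity: grad f(x*) = H x* + g = (0, 0).
Eigenvalues of H: -8.3028, -4.6972.
Both eigenvalues < 0, so H is negative definite -> x* is a strict local max.

max


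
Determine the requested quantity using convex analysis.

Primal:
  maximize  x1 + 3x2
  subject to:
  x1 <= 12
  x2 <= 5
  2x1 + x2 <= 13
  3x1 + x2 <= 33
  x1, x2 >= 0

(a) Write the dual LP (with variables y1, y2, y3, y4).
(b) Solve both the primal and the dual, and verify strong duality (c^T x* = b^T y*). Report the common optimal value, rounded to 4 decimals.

The standard primal-dual pair for 'max c^T x s.t. A x <= b, x >= 0' is:
  Dual:  min b^T y  s.t.  A^T y >= c,  y >= 0.

So the dual LP is:
  minimize  12y1 + 5y2 + 13y3 + 33y4
  subject to:
    y1 + 2y3 + 3y4 >= 1
    y2 + y3 + y4 >= 3
    y1, y2, y3, y4 >= 0

Solving the primal: x* = (4, 5).
  primal value c^T x* = 19.
Solving the dual: y* = (0, 2.5, 0.5, 0).
  dual value b^T y* = 19.
Strong duality: c^T x* = b^T y*. Confirmed.

19


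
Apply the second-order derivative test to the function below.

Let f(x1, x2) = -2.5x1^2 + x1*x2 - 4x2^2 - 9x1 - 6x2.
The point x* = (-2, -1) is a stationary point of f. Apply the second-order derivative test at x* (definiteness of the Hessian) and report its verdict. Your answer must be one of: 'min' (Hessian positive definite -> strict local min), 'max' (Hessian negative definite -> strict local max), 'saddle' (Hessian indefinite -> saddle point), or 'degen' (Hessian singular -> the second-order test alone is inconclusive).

Compute the Hessian H = grad^2 f:
  H = [[-5, 1], [1, -8]]
Verify stationarity: grad f(x*) = H x* + g = (0, 0).
Eigenvalues of H: -8.3028, -4.6972.
Both eigenvalues < 0, so H is negative definite -> x* is a strict local max.

max


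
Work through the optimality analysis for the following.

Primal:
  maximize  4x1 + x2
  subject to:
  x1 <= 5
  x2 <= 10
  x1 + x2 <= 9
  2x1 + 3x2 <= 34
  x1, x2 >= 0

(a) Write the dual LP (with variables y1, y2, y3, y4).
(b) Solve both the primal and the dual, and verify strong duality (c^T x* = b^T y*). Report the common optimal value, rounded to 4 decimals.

The standard primal-dual pair for 'max c^T x s.t. A x <= b, x >= 0' is:
  Dual:  min b^T y  s.t.  A^T y >= c,  y >= 0.

So the dual LP is:
  minimize  5y1 + 10y2 + 9y3 + 34y4
  subject to:
    y1 + y3 + 2y4 >= 4
    y2 + y3 + 3y4 >= 1
    y1, y2, y3, y4 >= 0

Solving the primal: x* = (5, 4).
  primal value c^T x* = 24.
Solving the dual: y* = (3, 0, 1, 0).
  dual value b^T y* = 24.
Strong duality: c^T x* = b^T y*. Confirmed.

24


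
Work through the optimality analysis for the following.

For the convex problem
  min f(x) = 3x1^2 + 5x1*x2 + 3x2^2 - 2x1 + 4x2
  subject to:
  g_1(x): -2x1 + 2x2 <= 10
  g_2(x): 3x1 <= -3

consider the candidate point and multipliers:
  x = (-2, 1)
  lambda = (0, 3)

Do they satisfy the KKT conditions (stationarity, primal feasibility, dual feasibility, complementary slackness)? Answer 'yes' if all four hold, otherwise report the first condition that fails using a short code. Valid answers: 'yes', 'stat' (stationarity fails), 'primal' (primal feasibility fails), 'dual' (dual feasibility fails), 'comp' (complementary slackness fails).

Gradient of f: grad f(x) = Q x + c = (-9, 0)
Constraint values g_i(x) = a_i^T x - b_i:
  g_1((-2, 1)) = -4
  g_2((-2, 1)) = -3
Stationarity residual: grad f(x) + sum_i lambda_i a_i = (0, 0)
  -> stationarity OK
Primal feasibility (all g_i <= 0): OK
Dual feasibility (all lambda_i >= 0): OK
Complementary slackness (lambda_i * g_i(x) = 0 for all i): FAILS

Verdict: the first failing condition is complementary_slackness -> comp.

comp


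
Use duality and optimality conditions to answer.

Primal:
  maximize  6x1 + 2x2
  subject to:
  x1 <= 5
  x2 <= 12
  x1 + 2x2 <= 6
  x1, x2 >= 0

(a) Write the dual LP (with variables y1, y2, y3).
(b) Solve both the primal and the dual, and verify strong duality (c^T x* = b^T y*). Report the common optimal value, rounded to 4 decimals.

The standard primal-dual pair for 'max c^T x s.t. A x <= b, x >= 0' is:
  Dual:  min b^T y  s.t.  A^T y >= c,  y >= 0.

So the dual LP is:
  minimize  5y1 + 12y2 + 6y3
  subject to:
    y1 + y3 >= 6
    y2 + 2y3 >= 2
    y1, y2, y3 >= 0

Solving the primal: x* = (5, 0.5).
  primal value c^T x* = 31.
Solving the dual: y* = (5, 0, 1).
  dual value b^T y* = 31.
Strong duality: c^T x* = b^T y*. Confirmed.

31


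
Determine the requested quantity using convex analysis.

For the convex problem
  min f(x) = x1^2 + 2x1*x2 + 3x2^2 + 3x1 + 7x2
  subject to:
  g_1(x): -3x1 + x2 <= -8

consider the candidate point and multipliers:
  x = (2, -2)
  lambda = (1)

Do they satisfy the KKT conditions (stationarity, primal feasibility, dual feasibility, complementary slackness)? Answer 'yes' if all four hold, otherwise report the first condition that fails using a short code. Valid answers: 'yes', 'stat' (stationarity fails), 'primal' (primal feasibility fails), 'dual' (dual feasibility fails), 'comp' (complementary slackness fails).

Gradient of f: grad f(x) = Q x + c = (3, -1)
Constraint values g_i(x) = a_i^T x - b_i:
  g_1((2, -2)) = 0
Stationarity residual: grad f(x) + sum_i lambda_i a_i = (0, 0)
  -> stationarity OK
Primal feasibility (all g_i <= 0): OK
Dual feasibility (all lambda_i >= 0): OK
Complementary slackness (lambda_i * g_i(x) = 0 for all i): OK

Verdict: yes, KKT holds.

yes


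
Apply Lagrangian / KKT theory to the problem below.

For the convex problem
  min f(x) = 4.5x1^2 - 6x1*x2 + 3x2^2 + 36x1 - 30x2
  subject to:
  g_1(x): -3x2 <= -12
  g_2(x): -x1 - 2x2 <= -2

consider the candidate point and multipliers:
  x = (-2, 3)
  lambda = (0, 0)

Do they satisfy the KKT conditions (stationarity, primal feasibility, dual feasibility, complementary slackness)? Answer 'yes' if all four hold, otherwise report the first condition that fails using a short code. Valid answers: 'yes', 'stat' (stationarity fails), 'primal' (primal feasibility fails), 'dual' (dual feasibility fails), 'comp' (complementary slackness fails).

Gradient of f: grad f(x) = Q x + c = (0, 0)
Constraint values g_i(x) = a_i^T x - b_i:
  g_1((-2, 3)) = 3
  g_2((-2, 3)) = -2
Stationarity residual: grad f(x) + sum_i lambda_i a_i = (0, 0)
  -> stationarity OK
Primal feasibility (all g_i <= 0): FAILS
Dual feasibility (all lambda_i >= 0): OK
Complementary slackness (lambda_i * g_i(x) = 0 for all i): OK

Verdict: the first failing condition is primal_feasibility -> primal.

primal


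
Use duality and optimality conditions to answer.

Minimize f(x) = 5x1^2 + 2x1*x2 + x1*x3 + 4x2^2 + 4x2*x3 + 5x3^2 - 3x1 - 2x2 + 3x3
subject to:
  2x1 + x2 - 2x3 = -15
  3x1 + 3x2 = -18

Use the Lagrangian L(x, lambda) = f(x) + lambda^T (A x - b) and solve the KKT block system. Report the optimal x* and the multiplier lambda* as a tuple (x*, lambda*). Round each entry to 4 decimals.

Form the Lagrangian:
  L(x, lambda) = (1/2) x^T Q x + c^T x + lambda^T (A x - b)
Stationarity (grad_x L = 0): Q x + c + A^T lambda = 0.
Primal feasibility: A x = b.

This gives the KKT block system:
  [ Q   A^T ] [ x     ]   [-c ]
  [ A    0  ] [ lambda ] = [ b ]

Solving the linear system:
  x*      = (-2.4815, -3.5185, 3.2593)
  lambda* = (9.5185, 4.1852)
  f(x*)   = 121.1852

x* = (-2.4815, -3.5185, 3.2593), lambda* = (9.5185, 4.1852)


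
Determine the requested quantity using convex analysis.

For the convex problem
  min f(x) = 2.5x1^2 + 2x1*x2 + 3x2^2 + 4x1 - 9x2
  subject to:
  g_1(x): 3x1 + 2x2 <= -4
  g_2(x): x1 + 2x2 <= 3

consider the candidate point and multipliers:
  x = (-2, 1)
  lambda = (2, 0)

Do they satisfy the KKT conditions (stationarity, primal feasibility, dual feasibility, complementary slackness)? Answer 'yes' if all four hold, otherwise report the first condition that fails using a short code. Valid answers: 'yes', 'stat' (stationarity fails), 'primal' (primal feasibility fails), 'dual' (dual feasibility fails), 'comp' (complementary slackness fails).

Gradient of f: grad f(x) = Q x + c = (-4, -7)
Constraint values g_i(x) = a_i^T x - b_i:
  g_1((-2, 1)) = 0
  g_2((-2, 1)) = -3
Stationarity residual: grad f(x) + sum_i lambda_i a_i = (2, -3)
  -> stationarity FAILS
Primal feasibility (all g_i <= 0): OK
Dual feasibility (all lambda_i >= 0): OK
Complementary slackness (lambda_i * g_i(x) = 0 for all i): OK

Verdict: the first failing condition is stationarity -> stat.

stat


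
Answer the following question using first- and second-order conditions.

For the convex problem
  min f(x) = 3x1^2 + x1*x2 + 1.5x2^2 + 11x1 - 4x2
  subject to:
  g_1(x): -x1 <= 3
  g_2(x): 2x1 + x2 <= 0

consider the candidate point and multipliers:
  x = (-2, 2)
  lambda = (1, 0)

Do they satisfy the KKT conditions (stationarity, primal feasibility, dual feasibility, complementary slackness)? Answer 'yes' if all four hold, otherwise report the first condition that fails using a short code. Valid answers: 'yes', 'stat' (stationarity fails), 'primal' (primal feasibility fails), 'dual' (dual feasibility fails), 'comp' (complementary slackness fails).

Gradient of f: grad f(x) = Q x + c = (1, 0)
Constraint values g_i(x) = a_i^T x - b_i:
  g_1((-2, 2)) = -1
  g_2((-2, 2)) = -2
Stationarity residual: grad f(x) + sum_i lambda_i a_i = (0, 0)
  -> stationarity OK
Primal feasibility (all g_i <= 0): OK
Dual feasibility (all lambda_i >= 0): OK
Complementary slackness (lambda_i * g_i(x) = 0 for all i): FAILS

Verdict: the first failing condition is complementary_slackness -> comp.

comp


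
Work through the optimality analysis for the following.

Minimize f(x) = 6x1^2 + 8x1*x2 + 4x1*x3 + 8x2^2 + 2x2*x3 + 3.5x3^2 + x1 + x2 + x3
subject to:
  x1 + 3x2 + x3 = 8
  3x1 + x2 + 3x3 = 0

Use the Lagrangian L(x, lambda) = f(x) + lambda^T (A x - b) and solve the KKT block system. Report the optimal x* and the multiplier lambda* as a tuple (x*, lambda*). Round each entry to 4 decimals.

Form the Lagrangian:
  L(x, lambda) = (1/2) x^T Q x + c^T x + lambda^T (A x - b)
Stationarity (grad_x L = 0): Q x + c + A^T lambda = 0.
Primal feasibility: A x = b.

This gives the KKT block system:
  [ Q   A^T ] [ x     ]   [-c ]
  [ A    0  ] [ lambda ] = [ b ]

Solving the linear system:
  x*      = (-1.9091, 3, 0.9091)
  lambda* = (-12.6136, 2.2955)
  f(x*)   = 51.4545

x* = (-1.9091, 3, 0.9091), lambda* = (-12.6136, 2.2955)


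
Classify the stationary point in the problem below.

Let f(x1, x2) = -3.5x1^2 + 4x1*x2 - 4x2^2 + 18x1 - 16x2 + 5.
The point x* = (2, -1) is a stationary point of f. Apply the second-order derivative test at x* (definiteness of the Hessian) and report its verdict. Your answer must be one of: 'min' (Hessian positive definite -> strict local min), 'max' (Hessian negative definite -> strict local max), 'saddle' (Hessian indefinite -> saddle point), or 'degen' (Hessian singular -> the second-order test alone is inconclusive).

Compute the Hessian H = grad^2 f:
  H = [[-7, 4], [4, -8]]
Verify stationarity: grad f(x*) = H x* + g = (0, 0).
Eigenvalues of H: -11.5311, -3.4689.
Both eigenvalues < 0, so H is negative definite -> x* is a strict local max.

max


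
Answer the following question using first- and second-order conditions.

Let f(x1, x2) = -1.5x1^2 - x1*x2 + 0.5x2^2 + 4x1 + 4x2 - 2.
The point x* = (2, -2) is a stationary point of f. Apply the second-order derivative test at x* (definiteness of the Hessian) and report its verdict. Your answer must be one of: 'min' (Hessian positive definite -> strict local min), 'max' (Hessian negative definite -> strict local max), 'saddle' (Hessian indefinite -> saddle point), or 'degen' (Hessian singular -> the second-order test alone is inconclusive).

Compute the Hessian H = grad^2 f:
  H = [[-3, -1], [-1, 1]]
Verify stationarity: grad f(x*) = H x* + g = (0, 0).
Eigenvalues of H: -3.2361, 1.2361.
Eigenvalues have mixed signs, so H is indefinite -> x* is a saddle point.

saddle


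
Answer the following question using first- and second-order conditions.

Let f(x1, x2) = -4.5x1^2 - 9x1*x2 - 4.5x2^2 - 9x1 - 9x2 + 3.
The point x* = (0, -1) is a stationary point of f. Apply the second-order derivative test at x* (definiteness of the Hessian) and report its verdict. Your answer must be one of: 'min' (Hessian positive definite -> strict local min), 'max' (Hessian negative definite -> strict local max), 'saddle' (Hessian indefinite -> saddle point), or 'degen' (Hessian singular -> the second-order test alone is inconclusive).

Compute the Hessian H = grad^2 f:
  H = [[-9, -9], [-9, -9]]
Verify stationarity: grad f(x*) = H x* + g = (0, 0).
Eigenvalues of H: -18, 0.
H has a zero eigenvalue (singular; negative semidefinite but not definite), so H is neither positive definite, negative definite, nor indefinite. The second-order test alone is inconclusive -> degen.
(Indeed, f is constant along the null direction of H through x*, so x* is not a strict local extremum.)

degen


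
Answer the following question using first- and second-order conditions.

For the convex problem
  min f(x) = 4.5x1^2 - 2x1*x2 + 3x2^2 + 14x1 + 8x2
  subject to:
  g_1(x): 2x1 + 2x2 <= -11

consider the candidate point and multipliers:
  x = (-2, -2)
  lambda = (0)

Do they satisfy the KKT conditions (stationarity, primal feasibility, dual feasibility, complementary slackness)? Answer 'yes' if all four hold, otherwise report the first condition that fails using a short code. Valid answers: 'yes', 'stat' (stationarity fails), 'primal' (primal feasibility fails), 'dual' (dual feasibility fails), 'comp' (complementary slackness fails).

Gradient of f: grad f(x) = Q x + c = (0, 0)
Constraint values g_i(x) = a_i^T x - b_i:
  g_1((-2, -2)) = 3
Stationarity residual: grad f(x) + sum_i lambda_i a_i = (0, 0)
  -> stationarity OK
Primal feasibility (all g_i <= 0): FAILS
Dual feasibility (all lambda_i >= 0): OK
Complementary slackness (lambda_i * g_i(x) = 0 for all i): OK

Verdict: the first failing condition is primal_feasibility -> primal.

primal


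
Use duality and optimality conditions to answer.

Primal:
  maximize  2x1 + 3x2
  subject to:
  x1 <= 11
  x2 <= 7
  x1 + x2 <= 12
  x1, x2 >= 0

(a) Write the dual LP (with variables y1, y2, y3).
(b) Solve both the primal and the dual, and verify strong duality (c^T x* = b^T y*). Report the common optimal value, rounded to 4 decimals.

The standard primal-dual pair for 'max c^T x s.t. A x <= b, x >= 0' is:
  Dual:  min b^T y  s.t.  A^T y >= c,  y >= 0.

So the dual LP is:
  minimize  11y1 + 7y2 + 12y3
  subject to:
    y1 + y3 >= 2
    y2 + y3 >= 3
    y1, y2, y3 >= 0

Solving the primal: x* = (5, 7).
  primal value c^T x* = 31.
Solving the dual: y* = (0, 1, 2).
  dual value b^T y* = 31.
Strong duality: c^T x* = b^T y*. Confirmed.

31


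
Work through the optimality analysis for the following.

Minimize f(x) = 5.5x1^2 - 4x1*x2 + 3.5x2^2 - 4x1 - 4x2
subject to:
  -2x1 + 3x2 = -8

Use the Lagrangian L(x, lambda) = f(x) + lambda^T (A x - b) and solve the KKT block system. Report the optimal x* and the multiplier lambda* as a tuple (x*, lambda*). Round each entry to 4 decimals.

Form the Lagrangian:
  L(x, lambda) = (1/2) x^T Q x + c^T x + lambda^T (A x - b)
Stationarity (grad_x L = 0): Q x + c + A^T lambda = 0.
Primal feasibility: A x = b.

This gives the KKT block system:
  [ Q   A^T ] [ x     ]   [-c ]
  [ A    0  ] [ lambda ] = [ b ]

Solving the linear system:
  x*      = (0.962, -2.0253)
  lambda* = (7.3418)
  f(x*)   = 31.4937

x* = (0.962, -2.0253), lambda* = (7.3418)


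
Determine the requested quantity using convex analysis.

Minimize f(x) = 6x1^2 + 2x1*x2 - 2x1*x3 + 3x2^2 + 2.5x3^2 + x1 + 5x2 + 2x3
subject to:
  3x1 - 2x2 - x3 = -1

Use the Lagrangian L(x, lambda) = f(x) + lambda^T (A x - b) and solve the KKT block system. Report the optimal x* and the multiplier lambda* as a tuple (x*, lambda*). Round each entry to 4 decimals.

Form the Lagrangian:
  L(x, lambda) = (1/2) x^T Q x + c^T x + lambda^T (A x - b)
Stationarity (grad_x L = 0): Q x + c + A^T lambda = 0.
Primal feasibility: A x = b.

This gives the KKT block system:
  [ Q   A^T ] [ x     ]   [-c ]
  [ A    0  ] [ lambda ] = [ b ]

Solving the linear system:
  x*      = (-0.5118, -0.1263, -0.2828)
  lambda* = (1.6094)
  f(x*)   = -0.0497

x* = (-0.5118, -0.1263, -0.2828), lambda* = (1.6094)


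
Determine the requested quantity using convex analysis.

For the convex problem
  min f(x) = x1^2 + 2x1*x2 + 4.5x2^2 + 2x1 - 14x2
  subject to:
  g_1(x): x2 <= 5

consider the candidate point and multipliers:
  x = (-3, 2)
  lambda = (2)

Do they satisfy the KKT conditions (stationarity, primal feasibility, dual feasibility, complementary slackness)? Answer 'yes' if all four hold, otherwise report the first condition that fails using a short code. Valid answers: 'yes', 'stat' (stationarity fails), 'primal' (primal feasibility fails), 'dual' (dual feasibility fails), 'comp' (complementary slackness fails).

Gradient of f: grad f(x) = Q x + c = (0, -2)
Constraint values g_i(x) = a_i^T x - b_i:
  g_1((-3, 2)) = -3
Stationarity residual: grad f(x) + sum_i lambda_i a_i = (0, 0)
  -> stationarity OK
Primal feasibility (all g_i <= 0): OK
Dual feasibility (all lambda_i >= 0): OK
Complementary slackness (lambda_i * g_i(x) = 0 for all i): FAILS

Verdict: the first failing condition is complementary_slackness -> comp.

comp


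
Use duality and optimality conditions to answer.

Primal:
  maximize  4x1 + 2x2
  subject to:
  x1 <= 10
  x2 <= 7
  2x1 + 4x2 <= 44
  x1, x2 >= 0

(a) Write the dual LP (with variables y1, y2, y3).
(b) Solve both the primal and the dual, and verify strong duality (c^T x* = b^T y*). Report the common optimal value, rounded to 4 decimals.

The standard primal-dual pair for 'max c^T x s.t. A x <= b, x >= 0' is:
  Dual:  min b^T y  s.t.  A^T y >= c,  y >= 0.

So the dual LP is:
  minimize  10y1 + 7y2 + 44y3
  subject to:
    y1 + 2y3 >= 4
    y2 + 4y3 >= 2
    y1, y2, y3 >= 0

Solving the primal: x* = (10, 6).
  primal value c^T x* = 52.
Solving the dual: y* = (3, 0, 0.5).
  dual value b^T y* = 52.
Strong duality: c^T x* = b^T y*. Confirmed.

52


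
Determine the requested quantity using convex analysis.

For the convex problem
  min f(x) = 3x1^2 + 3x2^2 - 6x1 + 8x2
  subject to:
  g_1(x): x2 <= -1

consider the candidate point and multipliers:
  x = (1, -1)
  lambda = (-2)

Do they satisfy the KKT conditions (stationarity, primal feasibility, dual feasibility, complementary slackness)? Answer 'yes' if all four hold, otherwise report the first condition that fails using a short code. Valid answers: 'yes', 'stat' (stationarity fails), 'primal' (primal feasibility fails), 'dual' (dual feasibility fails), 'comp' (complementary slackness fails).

Gradient of f: grad f(x) = Q x + c = (0, 2)
Constraint values g_i(x) = a_i^T x - b_i:
  g_1((1, -1)) = 0
Stationarity residual: grad f(x) + sum_i lambda_i a_i = (0, 0)
  -> stationarity OK
Primal feasibility (all g_i <= 0): OK
Dual feasibility (all lambda_i >= 0): FAILS
Complementary slackness (lambda_i * g_i(x) = 0 for all i): OK

Verdict: the first failing condition is dual_feasibility -> dual.

dual


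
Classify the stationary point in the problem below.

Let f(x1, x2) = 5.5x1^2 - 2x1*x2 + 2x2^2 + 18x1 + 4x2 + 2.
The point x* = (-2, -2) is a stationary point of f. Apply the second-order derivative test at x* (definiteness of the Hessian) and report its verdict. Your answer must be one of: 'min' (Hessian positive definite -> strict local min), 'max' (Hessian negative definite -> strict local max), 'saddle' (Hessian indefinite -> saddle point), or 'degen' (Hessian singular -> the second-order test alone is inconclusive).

Compute the Hessian H = grad^2 f:
  H = [[11, -2], [-2, 4]]
Verify stationarity: grad f(x*) = H x* + g = (0, 0).
Eigenvalues of H: 3.4689, 11.5311.
Both eigenvalues > 0, so H is positive definite -> x* is a strict local min.

min


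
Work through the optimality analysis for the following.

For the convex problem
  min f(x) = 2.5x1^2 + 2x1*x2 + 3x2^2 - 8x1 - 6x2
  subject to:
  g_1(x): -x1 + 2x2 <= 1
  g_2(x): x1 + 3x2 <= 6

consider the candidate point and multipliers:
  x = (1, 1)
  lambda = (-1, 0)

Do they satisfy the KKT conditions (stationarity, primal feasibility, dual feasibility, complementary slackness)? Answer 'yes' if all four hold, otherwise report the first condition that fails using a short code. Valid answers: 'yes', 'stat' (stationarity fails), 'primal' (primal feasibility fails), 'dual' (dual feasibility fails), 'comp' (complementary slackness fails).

Gradient of f: grad f(x) = Q x + c = (-1, 2)
Constraint values g_i(x) = a_i^T x - b_i:
  g_1((1, 1)) = 0
  g_2((1, 1)) = -2
Stationarity residual: grad f(x) + sum_i lambda_i a_i = (0, 0)
  -> stationarity OK
Primal feasibility (all g_i <= 0): OK
Dual feasibility (all lambda_i >= 0): FAILS
Complementary slackness (lambda_i * g_i(x) = 0 for all i): OK

Verdict: the first failing condition is dual_feasibility -> dual.

dual
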